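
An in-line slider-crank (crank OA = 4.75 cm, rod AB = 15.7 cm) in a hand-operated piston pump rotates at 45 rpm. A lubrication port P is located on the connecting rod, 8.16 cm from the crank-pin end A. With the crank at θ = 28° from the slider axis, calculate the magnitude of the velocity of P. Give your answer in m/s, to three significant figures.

ω = 4.712 rad/s.  Crank-pin speed |V_A| = rω = 0.22384 m/s, perpendicular to OA.
Rod angle: sinφ = −(r/L) sinθ ⇒ φ = -8.166°; ω_rod = −rω cosθ/√(L²−r²sin²θ) = -1.2717 rad/s.
V_P = V_A + ω_rod × AP, with AP = 0.0816 m along the rod.
Components: V_Px = −rω sinθ − a·ω_rod·sinφ = -0.11983 m/s;  V_Py = rω cosθ + a·ω_rod·cosφ = +0.094916 m/s.
|V_P| = √(V_Px² + V_Py²) = 0.15286 m/s.

0.153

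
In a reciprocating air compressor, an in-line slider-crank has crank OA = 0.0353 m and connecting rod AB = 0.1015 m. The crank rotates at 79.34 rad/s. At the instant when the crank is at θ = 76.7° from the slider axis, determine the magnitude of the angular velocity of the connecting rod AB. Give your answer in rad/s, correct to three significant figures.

6.75

ω = 79.34 rad/s
The rod makes angle φ with the slider axis where L sinφ = r sinθ; differentiating, L cosφ·φ̇ = r ω cosθ.
L cosφ = √(L² − r² sin²θ) = 0.09551 m.
|ω_rod| = r ω |cosθ| / √(L² − r² sin²θ) = 0.0353·79.34·0.23005/0.09551 = 6.7459 rad/s.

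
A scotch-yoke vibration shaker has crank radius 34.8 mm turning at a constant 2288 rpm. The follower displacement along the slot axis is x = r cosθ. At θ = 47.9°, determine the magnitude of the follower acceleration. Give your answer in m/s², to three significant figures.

1340

ω = 239.6 rad/s (from 2288 rpm).
x = r cosθ ⇒ ẍ = −rω² cosθ (ω constant).
|a| = rω²|cosθ| = 0.0348·(239.6)²·|cos 47.9°| = 1339.4 m/s².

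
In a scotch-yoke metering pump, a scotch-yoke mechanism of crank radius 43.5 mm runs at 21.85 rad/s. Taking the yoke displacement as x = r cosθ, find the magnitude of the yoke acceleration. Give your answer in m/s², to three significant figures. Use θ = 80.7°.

3.36

ω = 21.85 rad/s
x = r cosθ ⇒ ẍ = −rω² cosθ (ω constant).
|a| = rω²|cosθ| = 0.0435·(21.85)²·|cos 80.7°| = 3.3562 m/s².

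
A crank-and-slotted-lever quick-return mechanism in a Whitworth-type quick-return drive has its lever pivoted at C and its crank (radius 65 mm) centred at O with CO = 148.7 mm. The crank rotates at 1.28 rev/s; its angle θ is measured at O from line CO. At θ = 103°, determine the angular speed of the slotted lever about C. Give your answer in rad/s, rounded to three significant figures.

ω = 8.042 rad/s (from 1.28 rev/s).
Crank pin A relative to C: A = (d + r cosθ, r sinθ); lever angle φ = atan2(r sinθ, d + r cosθ).
Differentiating tanφ: φ̇ = rω(d cosθ + r)/(d² + r² + 2dr cosθ).
d² + r² + 2dr cosθ = |CA|² = 0.0219882 m²;  d cosθ + r = +0.03155 m.
|ω_lever| = |0.065·8.042·+0.03155| / 0.0219882 = 0.75009 rad/s.

0.750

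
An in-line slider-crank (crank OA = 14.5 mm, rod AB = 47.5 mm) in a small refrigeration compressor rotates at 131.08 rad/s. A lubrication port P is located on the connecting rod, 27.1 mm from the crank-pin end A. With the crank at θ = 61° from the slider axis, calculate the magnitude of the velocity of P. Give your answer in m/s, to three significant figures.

ω = 131.1 rad/s.  Crank-pin speed |V_A| = rω = 1.9007 m/s, perpendicular to OA.
Rod angle: sinφ = −(r/L) sinθ ⇒ φ = -15.485°; ω_rod = −rω cosθ/√(L²−r²sin²θ) = -20.13 rad/s.
V_P = V_A + ω_rod × AP, with AP = 0.0271 m along the rod.
Components: V_Px = −rω sinθ − a·ω_rod·sinφ = -1.808 m/s;  V_Py = rω cosθ + a·ω_rod·cosφ = +0.39574 m/s.
|V_P| = √(V_Px² + V_Py²) = 1.8508 m/s.

1.85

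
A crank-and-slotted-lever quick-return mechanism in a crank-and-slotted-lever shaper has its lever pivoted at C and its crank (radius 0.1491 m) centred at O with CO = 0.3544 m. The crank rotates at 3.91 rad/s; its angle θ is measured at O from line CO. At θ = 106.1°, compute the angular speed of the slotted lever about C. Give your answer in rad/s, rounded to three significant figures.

0.250

ω = 3.91 rad/s
Crank pin A relative to C: A = (d + r cosθ, r sinθ); lever angle φ = atan2(r sinθ, d + r cosθ).
Differentiating tanφ: φ̇ = rω(d cosθ + r)/(d² + r² + 2dr cosθ).
d² + r² + 2dr cosθ = |CA|² = 0.118523 m²;  d cosθ + r = +0.05082 m.
|ω_lever| = |0.1491·3.91·+0.05082| / 0.118523 = 0.24997 rad/s.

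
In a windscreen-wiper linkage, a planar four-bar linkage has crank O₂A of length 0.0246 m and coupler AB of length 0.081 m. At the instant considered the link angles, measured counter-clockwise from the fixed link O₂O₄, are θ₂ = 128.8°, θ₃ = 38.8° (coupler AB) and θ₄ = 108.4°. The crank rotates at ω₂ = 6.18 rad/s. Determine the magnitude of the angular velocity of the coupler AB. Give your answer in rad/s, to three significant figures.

ω₂ = 6.18 rad/s
Differentiating the loop-closure r₂e^{iθ₂}+r₃e^{iθ₃}=r₁+r₄e^{iθ₄} gives r₂ω₂e^{iθ₂}+r₃ω₃e^{iθ₃}=r₄ω₄e^{iθ₄}.
Eliminating the other unknown: ω₃ = r₂ω₂ sin(θ₄−θ₂) / [r₃ sin(θ₃−θ₄)].
Numerator sine = -0.34857; denominator sine = -0.93728.
Result = 0.0246·6.18·(-0.34857) / (0.081·(-0.93728)) = +0.69801 rad/s; magnitude 0.69801 rad/s.

0.698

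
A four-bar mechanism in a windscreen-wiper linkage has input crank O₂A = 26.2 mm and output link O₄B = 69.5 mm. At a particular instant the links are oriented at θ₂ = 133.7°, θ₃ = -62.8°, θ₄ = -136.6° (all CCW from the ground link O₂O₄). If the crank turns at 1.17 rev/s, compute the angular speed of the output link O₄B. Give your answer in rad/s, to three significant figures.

ω₂ = 7.351 rad/s (from 1.17 rev/s).
Differentiating the loop-closure r₂e^{iθ₂}+r₃e^{iθ₃}=r₁+r₄e^{iθ₄} gives r₂ω₂e^{iθ₂}+r₃ω₃e^{iθ₃}=r₄ω₄e^{iθ₄}.
Eliminating the other unknown: ω₄ = r₂ω₂ sin(θ₂−θ₃) / [r₄ sin(θ₄−θ₃)].
Numerator sine = -0.28402; denominator sine = -0.96029.
Result = 0.0262·7.351·(-0.28402) / (0.0695·(-0.96029)) = +0.81963 rad/s; magnitude 0.81963 rad/s.

0.820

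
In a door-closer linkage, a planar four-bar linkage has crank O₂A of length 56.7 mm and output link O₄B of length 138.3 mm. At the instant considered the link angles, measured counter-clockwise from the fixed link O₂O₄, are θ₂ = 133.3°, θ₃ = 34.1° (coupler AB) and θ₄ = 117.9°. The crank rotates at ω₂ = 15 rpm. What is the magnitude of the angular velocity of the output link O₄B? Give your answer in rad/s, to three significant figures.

ω₂ = 1.571 rad/s (from 15 rpm).
Differentiating the loop-closure r₂e^{iθ₂}+r₃e^{iθ₃}=r₁+r₄e^{iθ₄} gives r₂ω₂e^{iθ₂}+r₃ω₃e^{iθ₃}=r₄ω₄e^{iθ₄}.
Eliminating the other unknown: ω₄ = r₂ω₂ sin(θ₂−θ₃) / [r₄ sin(θ₄−θ₃)].
Numerator sine = +0.98714; denominator sine = +0.99415.
Result = 0.0567·1.571·(+0.98714) / (0.1383·(+0.99415)) = +0.63945 rad/s; magnitude 0.63945 rad/s.

0.639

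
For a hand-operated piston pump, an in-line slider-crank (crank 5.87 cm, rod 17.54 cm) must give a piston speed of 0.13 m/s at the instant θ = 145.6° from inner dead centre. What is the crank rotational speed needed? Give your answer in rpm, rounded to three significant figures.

52.1

For an in-line slider-crank, |v_piston| = rω|sinθ|·[1 + r cosθ/√(L² − r² sin²θ)].
With r = 0.0587 m, L = 0.1754 m, θ = 145.6°: the bracketed kinematic factor |dx/dθ| = 0.023838 m.
ω = v/|dx/dθ| = 0.13/0.023838 = 5.4535 rad/s.
N = 60ω/(2π) = 52.077 rpm.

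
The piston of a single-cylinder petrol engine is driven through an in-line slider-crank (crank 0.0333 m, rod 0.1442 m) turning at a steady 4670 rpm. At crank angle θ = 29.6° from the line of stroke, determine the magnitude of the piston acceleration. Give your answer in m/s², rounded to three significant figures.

7890

ω = 2π·4670/60 = 489 rad/s
x(θ) = r cosθ + √(L² − r² sin²θ); with ω constant, a = ω²·d²x/dθ².
d²x/dθ² = −r cosθ − r²(cos2θ)/√u − r⁴ sin²2θ/(4u^{3/2}),  u = L² − r² sin²θ = 0.0205231 m².
Substituting r = 0.0333 m, L = 0.1442 m, θ = 29.6°: d²x/dθ² = -0.032995 m.
a = ω²·d²x/dθ² = (489)²·(-0.032995) = -7891.1 m/s²;  |a| = 7891.1 m/s².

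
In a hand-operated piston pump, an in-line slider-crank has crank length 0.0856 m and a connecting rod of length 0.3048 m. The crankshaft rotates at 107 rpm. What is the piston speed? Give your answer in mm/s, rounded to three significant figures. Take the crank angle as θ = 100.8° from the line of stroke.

891

ω = 2π·107/60 = 11.21 rad/s
For an in-line slider-crank, x = r cosθ + √(L² − r² sin²θ), so v = −rω sinθ·[1 + r cosθ/√(L² − r² sin²θ)].
With r = 0.0856 m, L = 0.3048 m, θ = 100.8°: √(L² − r² sin²θ) = 0.29297 m.
v = −0.0856·11.21·0.98229·[1 + 0.0856·-0.18738/0.29297] = -0.89058 m/s.
|v| = 0.89058 m/s = 890.58 mm/s.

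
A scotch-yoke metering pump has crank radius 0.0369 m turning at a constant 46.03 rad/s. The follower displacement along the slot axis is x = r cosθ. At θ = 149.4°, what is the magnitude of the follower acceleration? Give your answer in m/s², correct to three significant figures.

ω = 46.03 rad/s
x = r cosθ ⇒ ẍ = −rω² cosθ (ω constant).
|a| = rω²|cosθ| = 0.0369·(46.03)²·|cos 149.4°| = 67.295 m/s².

67.3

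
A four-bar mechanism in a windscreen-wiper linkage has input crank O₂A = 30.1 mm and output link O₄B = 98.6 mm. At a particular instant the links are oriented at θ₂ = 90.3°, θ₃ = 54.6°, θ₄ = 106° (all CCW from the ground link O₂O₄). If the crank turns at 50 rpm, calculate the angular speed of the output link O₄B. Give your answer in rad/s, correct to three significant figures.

ω₂ = 5.236 rad/s (from 50 rpm).
Differentiating the loop-closure r₂e^{iθ₂}+r₃e^{iθ₃}=r₁+r₄e^{iθ₄} gives r₂ω₂e^{iθ₂}+r₃ω₃e^{iθ₃}=r₄ω₄e^{iθ₄}.
Eliminating the other unknown: ω₄ = r₂ω₂ sin(θ₂−θ₃) / [r₄ sin(θ₄−θ₃)].
Numerator sine = +0.58354; denominator sine = +0.78152.
Result = 0.0301·5.236·(+0.58354) / (0.0986·(+0.78152)) = +1.1935 rad/s; magnitude 1.1935 rad/s.

1.19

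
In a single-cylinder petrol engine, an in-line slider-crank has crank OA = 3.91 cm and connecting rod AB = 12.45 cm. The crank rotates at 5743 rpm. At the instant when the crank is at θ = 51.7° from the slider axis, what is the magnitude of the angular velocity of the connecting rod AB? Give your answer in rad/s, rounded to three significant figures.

ω = 601.4 rad/s (converted from 5743 rpm).
The rod makes angle φ with the slider axis where L sinφ = r sinθ; differentiating, L cosφ·φ̇ = r ω cosθ.
L cosφ = √(L² − r² sin²θ) = 0.12066 m.
|ω_rod| = r ω |cosθ| / √(L² − r² sin²θ) = 0.0391·601.4·0.61978/0.12066 = 120.79 rad/s.

121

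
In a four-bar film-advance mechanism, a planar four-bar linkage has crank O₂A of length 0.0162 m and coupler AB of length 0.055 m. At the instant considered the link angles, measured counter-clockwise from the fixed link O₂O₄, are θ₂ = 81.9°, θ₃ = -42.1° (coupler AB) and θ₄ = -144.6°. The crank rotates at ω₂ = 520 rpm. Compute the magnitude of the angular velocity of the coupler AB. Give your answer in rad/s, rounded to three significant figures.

ω₂ = 54.45 rad/s (from 520 rpm).
Differentiating the loop-closure r₂e^{iθ₂}+r₃e^{iθ₃}=r₁+r₄e^{iθ₄} gives r₂ω₂e^{iθ₂}+r₃ω₃e^{iθ₃}=r₄ω₄e^{iθ₄}.
Eliminating the other unknown: ω₃ = r₂ω₂ sin(θ₄−θ₂) / [r₃ sin(θ₃−θ₄)].
Numerator sine = +0.72537; denominator sine = +0.97630.
Result = 0.0162·54.45·(+0.72537) / (0.055·(+0.97630)) = +11.917 rad/s; magnitude 11.917 rad/s.

11.9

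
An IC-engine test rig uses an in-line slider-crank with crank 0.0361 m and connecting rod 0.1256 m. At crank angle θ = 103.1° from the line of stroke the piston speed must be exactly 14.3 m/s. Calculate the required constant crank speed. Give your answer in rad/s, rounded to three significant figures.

For an in-line slider-crank, |v_piston| = rω|sinθ|·[1 + r cosθ/√(L² − r² sin²θ)].
With r = 0.0361 m, L = 0.1256 m, θ = 103.1°: the bracketed kinematic factor |dx/dθ| = 0.032775 m.
ω = v/|dx/dθ| = 14.3/0.032775 = 436.31 rad/s.

436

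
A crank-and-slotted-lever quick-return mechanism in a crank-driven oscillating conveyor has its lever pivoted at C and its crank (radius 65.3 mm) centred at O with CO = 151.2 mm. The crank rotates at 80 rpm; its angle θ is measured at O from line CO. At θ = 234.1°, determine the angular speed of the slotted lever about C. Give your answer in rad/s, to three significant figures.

ω = 8.378 rad/s (from 80 rpm).
Crank pin A relative to C: A = (d + r cosθ, r sinθ); lever angle φ = atan2(r sinθ, d + r cosθ).
Differentiating tanφ: φ̇ = rω(d cosθ + r)/(d² + r² + 2dr cosθ).
d² + r² + 2dr cosθ = |CA|² = 0.0155466 m²;  d cosθ + r = -0.02336 m.
|ω_lever| = |0.0653·8.378·-0.02336| / 0.0155466 = 0.82198 rad/s.

0.822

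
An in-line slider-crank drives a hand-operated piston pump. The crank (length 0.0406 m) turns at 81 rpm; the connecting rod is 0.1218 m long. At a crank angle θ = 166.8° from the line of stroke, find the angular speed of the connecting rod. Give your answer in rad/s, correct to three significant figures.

2.76

ω = 8.482 rad/s (converted from 81 rpm).
The rod makes angle φ with the slider axis where L sinφ = r sinθ; differentiating, L cosφ·φ̇ = r ω cosθ.
L cosφ = √(L² − r² sin²θ) = 0.12145 m.
|ω_rod| = r ω |cosθ| / √(L² − r² sin²θ) = 0.0406·8.482·0.97358/0.12145 = 2.7607 rad/s.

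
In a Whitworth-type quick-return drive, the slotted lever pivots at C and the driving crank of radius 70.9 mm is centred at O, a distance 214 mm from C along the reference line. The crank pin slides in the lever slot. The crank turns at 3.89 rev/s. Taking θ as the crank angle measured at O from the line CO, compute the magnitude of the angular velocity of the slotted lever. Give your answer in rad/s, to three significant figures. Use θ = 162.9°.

10.6

ω = 24.44 rad/s (from 3.89 rev/s).
Crank pin A relative to C: A = (d + r cosθ, r sinθ); lever angle φ = atan2(r sinθ, d + r cosθ).
Differentiating tanφ: φ̇ = rω(d cosθ + r)/(d² + r² + 2dr cosθ).
d² + r² + 2dr cosθ = |CA|² = 0.0218191 m²;  d cosθ + r = -0.13364 m.
|ω_lever| = |0.0709·24.44·-0.13364| / 0.0218191 = 10.614 rad/s.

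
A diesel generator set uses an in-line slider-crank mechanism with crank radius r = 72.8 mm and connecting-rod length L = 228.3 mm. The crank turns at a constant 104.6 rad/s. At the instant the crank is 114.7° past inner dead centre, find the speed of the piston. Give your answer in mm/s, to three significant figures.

ω = 104.6 rad/s
For an in-line slider-crank, x = r cosθ + √(L² − r² sin²θ), so v = −rω sinθ·[1 + r cosθ/√(L² − r² sin²θ)].
With r = 0.0728 m, L = 0.2283 m, θ = 114.7°: √(L² − r² sin²θ) = 0.21851 m.
v = −0.0728·104.6·0.90851·[1 + 0.0728·-0.41787/0.21851] = -5.955 m/s.
|v| = 5.955 m/s = 5955 mm/s.

5960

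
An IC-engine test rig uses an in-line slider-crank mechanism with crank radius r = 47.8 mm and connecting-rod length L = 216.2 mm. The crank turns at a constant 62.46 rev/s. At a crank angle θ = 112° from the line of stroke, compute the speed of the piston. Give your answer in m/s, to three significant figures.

15.9

ω = 2π·62.5 = 392.4 rad/s
For an in-line slider-crank, x = r cosθ + √(L² − r² sin²θ), so v = −rω sinθ·[1 + r cosθ/√(L² − r² sin²θ)].
With r = 0.0478 m, L = 0.2162 m, θ = 112°: √(L² − r² sin²θ) = 0.21161 m.
v = −0.0478·392.4·0.92718·[1 + 0.0478·-0.37461/0.21161] = -15.921 m/s.
|v| = 15.921 m/s.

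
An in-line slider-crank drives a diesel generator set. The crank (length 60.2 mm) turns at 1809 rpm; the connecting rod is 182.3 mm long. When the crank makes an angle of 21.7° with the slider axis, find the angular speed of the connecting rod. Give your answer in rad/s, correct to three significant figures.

ω = 189.4 rad/s (converted from 1809 rpm).
The rod makes angle φ with the slider axis where L sinφ = r sinθ; differentiating, L cosφ·φ̇ = r ω cosθ.
L cosφ = √(L² − r² sin²θ) = 0.18094 m.
|ω_rod| = r ω |cosθ| / √(L² − r² sin²θ) = 0.0602·189.4·0.92913/0.18094 = 58.562 rad/s.

58.6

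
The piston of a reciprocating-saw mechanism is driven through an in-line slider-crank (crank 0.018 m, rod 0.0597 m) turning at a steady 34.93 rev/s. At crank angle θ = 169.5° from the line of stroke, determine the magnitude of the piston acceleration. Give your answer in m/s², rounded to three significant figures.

ω = 2π·34.9 = 219.5 rad/s
x(θ) = r cosθ + √(L² − r² sin²θ); with ω constant, a = ω²·d²x/dθ².
d²x/dθ² = −r cosθ − r²(cos2θ)/√u − r⁴ sin²2θ/(4u^{3/2}),  u = L² − r² sin²θ = 0.00355333 m².
Substituting r = 0.018 m, L = 0.0597 m, θ = 169.5°: d²x/dθ² = +0.012608 m.
a = ω²·d²x/dθ² = (219.5)²·(+0.012608) = +607.32 m/s²;  |a| = 607.32 m/s².

607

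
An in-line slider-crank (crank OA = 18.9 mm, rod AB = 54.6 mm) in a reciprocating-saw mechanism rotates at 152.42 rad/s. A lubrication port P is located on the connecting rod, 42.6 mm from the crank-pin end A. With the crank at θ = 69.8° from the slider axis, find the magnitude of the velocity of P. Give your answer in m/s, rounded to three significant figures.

2.98

ω = 152.4 rad/s.  Crank-pin speed |V_A| = rω = 2.8807 m/s, perpendicular to OA.
Rod angle: sinφ = −(r/L) sinθ ⇒ φ = -18.957°; ω_rod = −rω cosθ/√(L²−r²sin²θ) = -19.263 rad/s.
V_P = V_A + ω_rod × AP, with AP = 0.0426 m along the rod.
Components: V_Px = −rω sinθ − a·ω_rod·sinφ = -2.9701 m/s;  V_Py = rω cosθ + a·ω_rod·cosφ = +0.21862 m/s.
|V_P| = √(V_Px² + V_Py²) = 2.9782 m/s.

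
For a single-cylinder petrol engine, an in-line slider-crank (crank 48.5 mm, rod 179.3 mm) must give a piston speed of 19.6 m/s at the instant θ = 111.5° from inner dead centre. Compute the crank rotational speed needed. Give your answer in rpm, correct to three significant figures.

4620

For an in-line slider-crank, |v_piston| = rω|sinθ|·[1 + r cosθ/√(L² − r² sin²θ)].
With r = 0.0485 m, L = 0.1793 m, θ = 111.5°: the bracketed kinematic factor |dx/dθ| = 0.040503 m.
ω = v/|dx/dθ| = 19.6/0.040503 = 483.92 rad/s.
N = 60ω/(2π) = 4621.1 rpm.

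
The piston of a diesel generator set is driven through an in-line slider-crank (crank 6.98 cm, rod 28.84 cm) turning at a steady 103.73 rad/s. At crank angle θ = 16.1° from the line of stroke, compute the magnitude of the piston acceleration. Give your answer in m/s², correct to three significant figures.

877

ω = 103.7 rad/s
x(θ) = r cosθ + √(L² − r² sin²θ); with ω constant, a = ω²·d²x/dθ².
d²x/dθ² = −r cosθ − r²(cos2θ)/√u − r⁴ sin²2θ/(4u^{3/2}),  u = L² − r² sin²θ = 0.0827999 m².
Substituting r = 0.0698 m, L = 0.2884 m, θ = 16.1°: d²x/dθ² = -0.08146 m.
a = ω²·d²x/dθ² = (103.7)²·(-0.08146) = -876.51 m/s²;  |a| = 876.51 m/s².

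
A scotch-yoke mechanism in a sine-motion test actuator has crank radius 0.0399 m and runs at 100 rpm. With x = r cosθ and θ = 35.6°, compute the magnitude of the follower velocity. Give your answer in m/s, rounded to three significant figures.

ω = 10.47 rad/s (from 100 rpm).
x = r cosθ ⇒ ẋ = −rω sinθ.
|v| = rω|sinθ| = 0.0399·10.47·|sin 35.6°| = 0.24323 m/s.

0.243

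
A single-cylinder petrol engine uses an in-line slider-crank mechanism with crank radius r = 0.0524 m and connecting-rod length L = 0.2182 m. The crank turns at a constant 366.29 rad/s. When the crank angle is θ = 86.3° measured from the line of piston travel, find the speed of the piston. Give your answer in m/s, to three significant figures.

ω = 366.3 rad/s
For an in-line slider-crank, x = r cosθ + √(L² − r² sin²θ), so v = −rω sinθ·[1 + r cosθ/√(L² − r² sin²θ)].
With r = 0.0524 m, L = 0.2182 m, θ = 86.3°: √(L² − r² sin²θ) = 0.21184 m.
v = −0.0524·366.3·0.99792·[1 + 0.0524·0.06453/0.21184] = -19.459 m/s.
|v| = 19.459 m/s.

19.5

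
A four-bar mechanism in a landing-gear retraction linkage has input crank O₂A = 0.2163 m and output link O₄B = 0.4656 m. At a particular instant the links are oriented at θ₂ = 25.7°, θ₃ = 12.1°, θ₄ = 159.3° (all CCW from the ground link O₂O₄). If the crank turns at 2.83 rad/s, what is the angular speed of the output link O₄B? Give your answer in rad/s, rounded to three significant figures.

0.571

ω₂ = 2.83 rad/s
Differentiating the loop-closure r₂e^{iθ₂}+r₃e^{iθ₃}=r₁+r₄e^{iθ₄} gives r₂ω₂e^{iθ₂}+r₃ω₃e^{iθ₃}=r₄ω₄e^{iθ₄}.
Eliminating the other unknown: ω₄ = r₂ω₂ sin(θ₂−θ₃) / [r₄ sin(θ₄−θ₃)].
Numerator sine = +0.23514; denominator sine = +0.54171.
Result = 0.2163·2.83·(+0.23514) / (0.4656·(+0.54171)) = +0.57068 rad/s; magnitude 0.57068 rad/s.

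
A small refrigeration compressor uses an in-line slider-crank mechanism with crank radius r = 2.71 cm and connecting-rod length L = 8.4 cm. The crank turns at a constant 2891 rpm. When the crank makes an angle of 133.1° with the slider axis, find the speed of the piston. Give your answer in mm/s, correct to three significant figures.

4630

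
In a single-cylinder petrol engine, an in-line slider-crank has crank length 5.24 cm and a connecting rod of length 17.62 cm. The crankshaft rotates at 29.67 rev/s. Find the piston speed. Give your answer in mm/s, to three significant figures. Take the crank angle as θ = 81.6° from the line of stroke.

ω = 2π·29.7 = 186.4 rad/s
For an in-line slider-crank, x = r cosθ + √(L² − r² sin²θ), so v = −rω sinθ·[1 + r cosθ/√(L² − r² sin²θ)].
With r = 0.0524 m, L = 0.1762 m, θ = 81.6°: √(L² − r² sin²θ) = 0.1684 m.
v = −0.0524·186.4·0.98927·[1 + 0.0524·0.14608/0.1684] = -10.103 m/s.
|v| = 10.103 m/s = 10103 mm/s.

10100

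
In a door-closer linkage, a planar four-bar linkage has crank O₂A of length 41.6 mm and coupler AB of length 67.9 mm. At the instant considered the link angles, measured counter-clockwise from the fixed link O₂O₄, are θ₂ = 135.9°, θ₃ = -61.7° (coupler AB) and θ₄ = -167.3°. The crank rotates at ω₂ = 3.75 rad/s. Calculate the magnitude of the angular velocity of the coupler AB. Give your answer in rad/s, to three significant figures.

ω₂ = 3.75 rad/s
Differentiating the loop-closure r₂e^{iθ₂}+r₃e^{iθ₃}=r₁+r₄e^{iθ₄} gives r₂ω₂e^{iθ₂}+r₃ω₃e^{iθ₃}=r₄ω₄e^{iθ₄}.
Eliminating the other unknown: ω₃ = r₂ω₂ sin(θ₄−θ₂) / [r₃ sin(θ₃−θ₄)].
Numerator sine = +0.83676; denominator sine = +0.96316.
Result = 0.0416·3.75·(+0.83676) / (0.0679·(+0.96316)) = +1.996 rad/s; magnitude 1.996 rad/s.

2.00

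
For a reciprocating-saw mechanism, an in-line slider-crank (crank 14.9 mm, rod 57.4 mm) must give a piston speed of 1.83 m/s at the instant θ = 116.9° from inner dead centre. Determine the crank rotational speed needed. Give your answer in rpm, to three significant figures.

For an in-line slider-crank, |v_piston| = rω|sinθ|·[1 + r cosθ/√(L² − r² sin²θ)].
With r = 0.0149 m, L = 0.0574 m, θ = 116.9°: the bracketed kinematic factor |dx/dθ| = 0.011684 m.
ω = v/|dx/dθ| = 1.83/0.011684 = 156.63 rad/s.
N = 60ω/(2π) = 1495.7 rpm.

1500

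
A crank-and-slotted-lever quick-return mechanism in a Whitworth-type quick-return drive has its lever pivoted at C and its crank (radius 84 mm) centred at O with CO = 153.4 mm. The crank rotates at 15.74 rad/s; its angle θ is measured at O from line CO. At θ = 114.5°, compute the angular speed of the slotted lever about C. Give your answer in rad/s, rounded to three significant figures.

ω = 15.74 rad/s
Crank pin A relative to C: A = (d + r cosθ, r sinθ); lever angle φ = atan2(r sinθ, d + r cosθ).
Differentiating tanφ: φ̇ = rω(d cosθ + r)/(d² + r² + 2dr cosθ).
d² + r² + 2dr cosθ = |CA|² = 0.0199004 m²;  d cosθ + r = +0.020386 m.
|ω_lever| = |0.084·15.74·+0.020386| / 0.0199004 = 1.3544 rad/s.

1.35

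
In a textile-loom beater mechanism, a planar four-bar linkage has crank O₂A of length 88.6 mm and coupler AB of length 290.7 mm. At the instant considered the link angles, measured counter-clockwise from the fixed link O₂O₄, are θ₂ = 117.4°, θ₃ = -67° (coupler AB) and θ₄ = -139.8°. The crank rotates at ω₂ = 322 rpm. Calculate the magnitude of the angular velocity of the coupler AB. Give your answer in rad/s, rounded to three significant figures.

ω₂ = 33.72 rad/s (from 322 rpm).
Differentiating the loop-closure r₂e^{iθ₂}+r₃e^{iθ₃}=r₁+r₄e^{iθ₄} gives r₂ω₂e^{iθ₂}+r₃ω₃e^{iθ₃}=r₄ω₄e^{iθ₄}.
Eliminating the other unknown: ω₃ = r₂ω₂ sin(θ₄−θ₂) / [r₃ sin(θ₃−θ₄)].
Numerator sine = +0.97515; denominator sine = +0.95528.
Result = 0.0886·33.72·(+0.97515) / (0.2907·(+0.95528)) = +10.491 rad/s; magnitude 10.491 rad/s.

10.5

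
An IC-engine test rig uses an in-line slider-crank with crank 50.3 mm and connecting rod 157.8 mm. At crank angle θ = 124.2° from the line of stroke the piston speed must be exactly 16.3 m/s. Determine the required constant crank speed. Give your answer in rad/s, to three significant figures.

For an in-line slider-crank, |v_piston| = rω|sinθ|·[1 + r cosθ/√(L² − r² sin²θ)].
With r = 0.0503 m, L = 0.1578 m, θ = 124.2°: the bracketed kinematic factor |dx/dθ| = 0.033875 m.
ω = v/|dx/dθ| = 16.3/0.033875 = 481.18 rad/s.

481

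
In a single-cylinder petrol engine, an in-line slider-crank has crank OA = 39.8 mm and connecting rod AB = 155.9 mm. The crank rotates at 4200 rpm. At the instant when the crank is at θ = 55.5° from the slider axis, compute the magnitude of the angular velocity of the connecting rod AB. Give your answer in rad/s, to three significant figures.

ω = 439.8 rad/s (converted from 4200 rpm).
The rod makes angle φ with the slider axis where L sinφ = r sinθ; differentiating, L cosφ·φ̇ = r ω cosθ.
L cosφ = √(L² − r² sin²θ) = 0.15241 m.
|ω_rod| = r ω |cosθ| / √(L² − r² sin²θ) = 0.0398·439.8·0.56641/0.15241 = 65.054 rad/s.

65.1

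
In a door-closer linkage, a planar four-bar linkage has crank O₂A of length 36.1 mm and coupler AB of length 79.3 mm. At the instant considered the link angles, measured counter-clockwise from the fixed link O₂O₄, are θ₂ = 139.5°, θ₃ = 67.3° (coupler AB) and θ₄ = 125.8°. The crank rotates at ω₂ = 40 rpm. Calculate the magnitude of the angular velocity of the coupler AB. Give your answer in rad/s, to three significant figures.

ω₂ = 4.189 rad/s (from 40 rpm).
Differentiating the loop-closure r₂e^{iθ₂}+r₃e^{iθ₃}=r₁+r₄e^{iθ₄} gives r₂ω₂e^{iθ₂}+r₃ω₃e^{iθ₃}=r₄ω₄e^{iθ₄}.
Eliminating the other unknown: ω₃ = r₂ω₂ sin(θ₄−θ₂) / [r₃ sin(θ₃−θ₄)].
Numerator sine = -0.23684; denominator sine = -0.85264.
Result = 0.0361·4.189·(-0.23684) / (0.0793·(-0.85264)) = +0.52967 rad/s; magnitude 0.52967 rad/s.

0.530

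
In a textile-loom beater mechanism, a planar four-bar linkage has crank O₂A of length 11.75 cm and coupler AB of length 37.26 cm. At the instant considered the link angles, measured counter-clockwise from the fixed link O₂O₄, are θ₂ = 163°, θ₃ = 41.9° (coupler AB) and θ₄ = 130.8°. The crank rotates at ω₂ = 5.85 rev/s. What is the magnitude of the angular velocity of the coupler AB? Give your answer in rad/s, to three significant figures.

ω₂ = 36.76 rad/s (from 5.85 rev/s).
Differentiating the loop-closure r₂e^{iθ₂}+r₃e^{iθ₃}=r₁+r₄e^{iθ₄} gives r₂ω₂e^{iθ₂}+r₃ω₃e^{iθ₃}=r₄ω₄e^{iθ₄}.
Eliminating the other unknown: ω₃ = r₂ω₂ sin(θ₄−θ₂) / [r₃ sin(θ₃−θ₄)].
Numerator sine = -0.53288; denominator sine = -0.99982.
Result = 0.1175·36.76·(-0.53288) / (0.3726·(-0.99982)) = +6.1778 rad/s; magnitude 6.1778 rad/s.

6.18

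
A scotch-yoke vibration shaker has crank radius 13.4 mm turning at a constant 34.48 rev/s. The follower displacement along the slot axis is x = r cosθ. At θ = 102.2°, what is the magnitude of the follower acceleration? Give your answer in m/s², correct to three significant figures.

133

ω = 216.6 rad/s (from 34.48 rev/s).
x = r cosθ ⇒ ẍ = −rω² cosθ (ω constant).
|a| = rω²|cosθ| = 0.0134·(216.6)²·|cos 102.2°| = 132.91 m/s².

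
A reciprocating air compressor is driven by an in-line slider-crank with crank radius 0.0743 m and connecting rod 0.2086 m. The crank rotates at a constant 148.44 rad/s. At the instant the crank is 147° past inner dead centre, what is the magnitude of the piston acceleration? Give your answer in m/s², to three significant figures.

1110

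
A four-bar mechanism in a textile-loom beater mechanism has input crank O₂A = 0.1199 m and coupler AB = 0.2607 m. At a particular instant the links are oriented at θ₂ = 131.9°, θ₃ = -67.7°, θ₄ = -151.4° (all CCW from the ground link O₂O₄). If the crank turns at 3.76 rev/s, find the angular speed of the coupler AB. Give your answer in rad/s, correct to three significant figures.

ω₂ = 23.62 rad/s (from 3.76 rev/s).
Differentiating the loop-closure r₂e^{iθ₂}+r₃e^{iθ₃}=r₁+r₄e^{iθ₄} gives r₂ω₂e^{iθ₂}+r₃ω₃e^{iθ₃}=r₄ω₄e^{iθ₄}.
Eliminating the other unknown: ω₃ = r₂ω₂ sin(θ₄−θ₂) / [r₃ sin(θ₃−θ₄)].
Numerator sine = +0.97318; denominator sine = +0.99396.
Result = 0.1199·23.62·(+0.97318) / (0.2607·(+0.99396)) = +10.638 rad/s; magnitude 10.638 rad/s.

10.6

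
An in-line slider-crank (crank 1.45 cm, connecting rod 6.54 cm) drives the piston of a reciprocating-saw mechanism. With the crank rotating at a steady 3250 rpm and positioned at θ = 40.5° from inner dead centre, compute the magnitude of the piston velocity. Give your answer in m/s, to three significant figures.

3.75

ω = 2π·3250/60 = 340.3 rad/s
For an in-line slider-crank, x = r cosθ + √(L² − r² sin²θ), so v = −rω sinθ·[1 + r cosθ/√(L² − r² sin²θ)].
With r = 0.0145 m, L = 0.0654 m, θ = 40.5°: √(L² − r² sin²θ) = 0.064718 m.
v = −0.0145·340.3·0.64945·[1 + 0.0145·0.76041/0.064718] = -3.751 m/s.
|v| = 3.751 m/s.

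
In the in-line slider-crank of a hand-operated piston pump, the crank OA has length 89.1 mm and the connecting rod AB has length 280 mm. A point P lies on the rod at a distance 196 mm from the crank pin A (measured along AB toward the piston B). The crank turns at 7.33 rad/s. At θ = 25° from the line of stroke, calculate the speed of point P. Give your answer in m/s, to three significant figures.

ω = 7.33 rad/s.  Crank-pin speed |V_A| = rω = 0.6531 m/s, perpendicular to OA.
Rod angle: sinφ = −(r/L) sinθ ⇒ φ = -7.729°; ω_rod = −rω cosθ/√(L²−r²sin²θ) = -2.1334 rad/s.
V_P = V_A + ω_rod × AP, with AP = 0.196 m along the rod.
Components: V_Px = −rω sinθ − a·ω_rod·sinφ = -0.33225 m/s;  V_Py = rω cosθ + a·ω_rod·cosφ = +0.17757 m/s.
|V_P| = √(V_Px² + V_Py²) = 0.37672 m/s.

0.377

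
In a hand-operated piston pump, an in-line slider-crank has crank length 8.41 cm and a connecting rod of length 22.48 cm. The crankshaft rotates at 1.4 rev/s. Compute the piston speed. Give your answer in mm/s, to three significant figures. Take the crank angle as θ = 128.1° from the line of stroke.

442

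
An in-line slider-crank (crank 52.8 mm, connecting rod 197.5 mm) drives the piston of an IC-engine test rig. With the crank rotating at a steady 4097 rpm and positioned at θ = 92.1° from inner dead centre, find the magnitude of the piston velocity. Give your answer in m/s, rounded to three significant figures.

ω = 2π·4097/60 = 429 rad/s
For an in-line slider-crank, x = r cosθ + √(L² − r² sin²θ), so v = −rω sinθ·[1 + r cosθ/√(L² − r² sin²θ)].
With r = 0.0528 m, L = 0.1975 m, θ = 92.1°: √(L² − r² sin²θ) = 0.19032 m.
v = −0.0528·429·0.99933·[1 + 0.0528·-0.03664/0.19032] = -22.408 m/s.
|v| = 22.408 m/s.

22.4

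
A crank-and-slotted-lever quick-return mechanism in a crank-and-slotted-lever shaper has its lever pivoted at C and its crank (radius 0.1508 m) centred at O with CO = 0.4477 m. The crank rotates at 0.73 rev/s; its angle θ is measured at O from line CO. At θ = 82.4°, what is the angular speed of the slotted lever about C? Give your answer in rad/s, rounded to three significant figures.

ω = 4.587 rad/s (from 0.73 rev/s).
Crank pin A relative to C: A = (d + r cosθ, r sinθ); lever angle φ = atan2(r sinθ, d + r cosθ).
Differentiating tanφ: φ̇ = rω(d cosθ + r)/(d² + r² + 2dr cosθ).
d² + r² + 2dr cosθ = |CA|² = 0.241034 m²;  d cosθ + r = +0.21001 m.
|ω_lever| = |0.1508·4.587·+0.21001| / 0.241034 = 0.60265 rad/s.

0.603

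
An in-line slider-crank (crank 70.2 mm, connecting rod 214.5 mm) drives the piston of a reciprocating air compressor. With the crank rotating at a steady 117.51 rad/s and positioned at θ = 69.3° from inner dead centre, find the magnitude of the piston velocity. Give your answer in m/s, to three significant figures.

ω = 117.5 rad/s
For an in-line slider-crank, x = r cosθ + √(L² − r² sin²θ), so v = −rω sinθ·[1 + r cosθ/√(L² − r² sin²θ)].
With r = 0.0702 m, L = 0.2145 m, θ = 69.3°: √(L² − r² sin²θ) = 0.2042 m.
v = −0.0702·117.5·0.93544·[1 + 0.0702·0.35347/0.2042] = -8.6544 m/s.
|v| = 8.6544 m/s.

8.65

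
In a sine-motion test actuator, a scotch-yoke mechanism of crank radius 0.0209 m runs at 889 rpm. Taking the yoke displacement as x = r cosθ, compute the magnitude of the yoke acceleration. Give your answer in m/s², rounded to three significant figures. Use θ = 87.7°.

7.27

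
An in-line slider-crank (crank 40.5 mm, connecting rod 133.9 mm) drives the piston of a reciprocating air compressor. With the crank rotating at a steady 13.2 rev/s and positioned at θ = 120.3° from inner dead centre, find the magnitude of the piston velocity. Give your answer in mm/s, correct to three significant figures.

2440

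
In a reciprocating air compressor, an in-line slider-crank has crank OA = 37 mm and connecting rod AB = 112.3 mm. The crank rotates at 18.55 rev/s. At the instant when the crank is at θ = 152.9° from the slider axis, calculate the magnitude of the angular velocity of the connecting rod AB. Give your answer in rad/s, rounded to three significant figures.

ω = 116.6 rad/s (converted from 18.55 rev/s).
The rod makes angle φ with the slider axis where L sinφ = r sinθ; differentiating, L cosφ·φ̇ = r ω cosθ.
L cosφ = √(L² − r² sin²θ) = 0.11103 m.
|ω_rod| = r ω |cosθ| / √(L² − r² sin²θ) = 0.037·116.6·0.89021/0.11103 = 34.577 rad/s.

34.6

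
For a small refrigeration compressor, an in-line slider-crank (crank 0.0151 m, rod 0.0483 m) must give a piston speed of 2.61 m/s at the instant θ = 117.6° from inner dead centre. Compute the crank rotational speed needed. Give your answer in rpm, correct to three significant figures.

2190

For an in-line slider-crank, |v_piston| = rω|sinθ|·[1 + r cosθ/√(L² − r² sin²θ)].
With r = 0.0151 m, L = 0.0483 m, θ = 117.6°: the bracketed kinematic factor |dx/dθ| = 0.011365 m.
ω = v/|dx/dθ| = 2.61/0.011365 = 229.66 rad/s.
N = 60ω/(2π) = 2193.1 rpm.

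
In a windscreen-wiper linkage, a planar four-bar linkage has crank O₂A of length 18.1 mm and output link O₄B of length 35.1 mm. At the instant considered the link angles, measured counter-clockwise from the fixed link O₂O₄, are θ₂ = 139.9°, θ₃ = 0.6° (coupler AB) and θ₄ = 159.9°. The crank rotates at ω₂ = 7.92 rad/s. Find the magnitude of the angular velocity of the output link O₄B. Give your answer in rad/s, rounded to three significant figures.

ω₂ = 7.92 rad/s
Differentiating the loop-closure r₂e^{iθ₂}+r₃e^{iθ₃}=r₁+r₄e^{iθ₄} gives r₂ω₂e^{iθ₂}+r₃ω₃e^{iθ₃}=r₄ω₄e^{iθ₄}.
Eliminating the other unknown: ω₄ = r₂ω₂ sin(θ₂−θ₃) / [r₄ sin(θ₄−θ₃)].
Numerator sine = +0.65210; denominator sine = +0.35347.
Result = 0.0181·7.92·(+0.65210) / (0.0351·(+0.35347)) = +7.5344 rad/s; magnitude 7.5344 rad/s.

7.53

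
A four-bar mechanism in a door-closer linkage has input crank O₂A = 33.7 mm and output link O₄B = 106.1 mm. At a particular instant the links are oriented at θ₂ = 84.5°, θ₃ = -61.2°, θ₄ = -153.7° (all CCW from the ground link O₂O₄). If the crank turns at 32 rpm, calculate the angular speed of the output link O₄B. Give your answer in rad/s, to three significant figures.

0.600

ω₂ = 3.351 rad/s (from 32 rpm).
Differentiating the loop-closure r₂e^{iθ₂}+r₃e^{iθ₃}=r₁+r₄e^{iθ₄} gives r₂ω₂e^{iθ₂}+r₃ω₃e^{iθ₃}=r₄ω₄e^{iθ₄}.
Eliminating the other unknown: ω₄ = r₂ω₂ sin(θ₂−θ₃) / [r₄ sin(θ₄−θ₃)].
Numerator sine = +0.56353; denominator sine = -0.99905.
Result = 0.0337·3.351·(+0.56353) / (0.1061·(-0.99905)) = -0.60037 rad/s; magnitude 0.60037 rad/s.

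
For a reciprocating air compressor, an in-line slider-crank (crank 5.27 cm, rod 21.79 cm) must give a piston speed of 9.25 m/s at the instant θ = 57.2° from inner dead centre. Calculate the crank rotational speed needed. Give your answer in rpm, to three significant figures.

1760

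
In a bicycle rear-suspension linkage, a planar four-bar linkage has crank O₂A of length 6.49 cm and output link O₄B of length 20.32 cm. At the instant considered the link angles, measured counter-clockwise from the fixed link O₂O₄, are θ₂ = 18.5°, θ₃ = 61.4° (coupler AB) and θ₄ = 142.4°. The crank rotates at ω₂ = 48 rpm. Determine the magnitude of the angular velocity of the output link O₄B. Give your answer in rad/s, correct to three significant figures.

ω₂ = 5.027 rad/s (from 48 rpm).
Differentiating the loop-closure r₂e^{iθ₂}+r₃e^{iθ₃}=r₁+r₄e^{iθ₄} gives r₂ω₂e^{iθ₂}+r₃ω₃e^{iθ₃}=r₄ω₄e^{iθ₄}.
Eliminating the other unknown: ω₄ = r₂ω₂ sin(θ₂−θ₃) / [r₄ sin(θ₄−θ₃)].
Numerator sine = -0.68072; denominator sine = +0.98769.
Result = 0.0649·5.027·(-0.68072) / (0.2032·(+0.98769)) = -1.1065 rad/s; magnitude 1.1065 rad/s.

1.11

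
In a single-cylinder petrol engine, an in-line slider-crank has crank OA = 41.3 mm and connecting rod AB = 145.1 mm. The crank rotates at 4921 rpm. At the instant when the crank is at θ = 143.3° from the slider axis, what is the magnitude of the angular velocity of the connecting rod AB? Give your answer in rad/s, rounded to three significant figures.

ω = 515.3 rad/s (converted from 4921 rpm).
The rod makes angle φ with the slider axis where L sinφ = r sinθ; differentiating, L cosφ·φ̇ = r ω cosθ.
L cosφ = √(L² − r² sin²θ) = 0.14299 m.
|ω_rod| = r ω |cosθ| / √(L² − r² sin²θ) = 0.0413·515.3·0.80178/0.14299 = 119.34 rad/s.

119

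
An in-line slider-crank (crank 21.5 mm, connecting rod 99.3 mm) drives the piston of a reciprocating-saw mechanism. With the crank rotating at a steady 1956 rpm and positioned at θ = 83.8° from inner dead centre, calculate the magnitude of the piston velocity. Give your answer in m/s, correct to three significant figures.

4.48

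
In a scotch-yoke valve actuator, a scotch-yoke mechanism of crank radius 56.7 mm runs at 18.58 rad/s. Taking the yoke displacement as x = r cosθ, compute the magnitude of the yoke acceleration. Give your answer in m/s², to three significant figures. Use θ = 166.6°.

ω = 18.58 rad/s
x = r cosθ ⇒ ẍ = −rω² cosθ (ω constant).
|a| = rω²|cosθ| = 0.0567·(18.58)²·|cos 166.6°| = 19.041 m/s².

19.0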